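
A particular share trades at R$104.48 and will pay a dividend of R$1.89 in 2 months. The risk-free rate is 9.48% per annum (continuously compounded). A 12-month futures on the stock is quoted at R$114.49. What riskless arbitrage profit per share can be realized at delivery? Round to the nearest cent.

PV(dividends) I = 1.89·e^(−0.0948·2/12) = 1.8604
Fair futures F* = (S − I)·e^(rT) = (104.48 − 1.8604)·e^0.094800 = 102.6196 × 1.099439 = 112.8240
Market R$114.49 > fair 112.8240: forward overpriced → cash-and-carry (borrow at r, buy the stock and collect the dividends, short the forward).
Profit at T = |F_mkt − F*| = |114.49 − 112.8240| = R$1.67 per share

R$1.67 per share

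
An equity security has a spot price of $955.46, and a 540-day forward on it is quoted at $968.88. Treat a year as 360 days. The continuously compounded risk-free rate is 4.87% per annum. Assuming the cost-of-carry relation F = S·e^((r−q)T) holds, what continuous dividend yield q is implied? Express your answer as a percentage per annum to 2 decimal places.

From F = S·e^((r−q)T): (r − q) = ln(F/S)/T
ln(968.88/955.46) = ln(1.014046) = 0.013948
(r − q) = 0.013948 / (540/360) = 0.009299
q = r − ln(F/S)/T = 0.0487 − 0.009299 = 0.039401
q = 3.94%

3.94%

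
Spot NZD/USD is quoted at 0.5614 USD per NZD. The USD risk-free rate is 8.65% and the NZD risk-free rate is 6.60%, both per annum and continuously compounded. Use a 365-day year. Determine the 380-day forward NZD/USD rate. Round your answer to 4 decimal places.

0.5735

F = S·e^((r_USD − r_NZD)T) = 0.5614 · e^((0.0865 − 0.0660) × 380/365)
= 0.5614 · e^0.021342 = 0.5614 × 1.021571
F = 0.5735 USD per NZD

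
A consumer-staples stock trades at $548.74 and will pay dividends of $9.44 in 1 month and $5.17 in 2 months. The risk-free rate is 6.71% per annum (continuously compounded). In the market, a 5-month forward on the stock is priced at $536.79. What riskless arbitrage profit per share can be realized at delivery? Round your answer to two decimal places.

PV(dividends) I = 9.44·e^(−0.0671·1/12) + 5.17·e^(−0.0671·2/12) = 14.4999
Fair forward F* = (S − I)·e^(rT) = (548.74 − 14.4999)·e^0.027958 = 534.2401 × 1.028352 = 549.3869
Market $536.79 < fair 549.3869: forward underpriced → reverse cash-and-carry (short the stock, invest proceeds at r, pay the dividends, go long the forward).
Profit at T = |F_mkt − F*| = |536.79 − 549.3869| = $12.60 per share

$12.60 per share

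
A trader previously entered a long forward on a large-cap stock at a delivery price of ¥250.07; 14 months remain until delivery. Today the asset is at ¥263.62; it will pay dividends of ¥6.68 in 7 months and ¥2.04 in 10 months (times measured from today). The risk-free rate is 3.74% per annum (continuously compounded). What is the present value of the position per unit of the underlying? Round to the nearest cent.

PV(remaining dividends) I = 6.68·e^(−0.0374·7/12) + 2.04·e^(−0.0374·10/12) = 8.5132
Current forward F = (S − I)·e^(rT) = (263.62 − 8.5132)·e^(0.0374·14/12) = 255.1068 × 1.044599 = 266.4843
Value (long) = (F − K)·e^(−rT) = (266.4843 − 250.07) × 0.957305 = 15.7135
Value = ¥15.71

¥15.71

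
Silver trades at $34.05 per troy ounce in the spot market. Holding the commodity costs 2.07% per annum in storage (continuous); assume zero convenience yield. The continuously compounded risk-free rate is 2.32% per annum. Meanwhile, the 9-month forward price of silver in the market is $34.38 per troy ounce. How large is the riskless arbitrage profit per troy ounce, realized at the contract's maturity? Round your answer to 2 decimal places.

$0.81 per troy ounce

Fair forward: F* = S·e^(carry·T), with carry = (r + u) = 0.0232 + 0.0207 = 0.0439
F* = 34.05 · e^(0.0439 × 9/12) = 34.05 · e^0.032925 = 34.05 × 1.033473 = $35.1898
Market $34.38 < fair $35.1898: forward underpriced → reverse cash-and-carry (short spot, go long the forward).
At maturity, profit = |F_mkt − F*| = |34.38 − 35.1898| = $0.81 per troy ounce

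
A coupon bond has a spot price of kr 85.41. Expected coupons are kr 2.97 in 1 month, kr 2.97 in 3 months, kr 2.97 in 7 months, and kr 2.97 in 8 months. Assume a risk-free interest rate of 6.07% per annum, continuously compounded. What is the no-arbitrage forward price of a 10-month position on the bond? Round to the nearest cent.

PV(coupons) I = 2.97·e^(−0.0607·1/12) + 2.97·e^(−0.0607·3/12) + 2.97·e^(−0.0607·7/12) + 2.97·e^(−0.0607·8/12)
I = 2.9550 + 2.9253 + 2.8667 + 2.8522 = 11.5992
F = (S − I)·e^(rT) = (85.41 − 11.5992) · e^(0.0607·10/12)
= 73.8108 · e^0.050583 = 73.8108 × 1.051884 = kr 77.64

kr 77.64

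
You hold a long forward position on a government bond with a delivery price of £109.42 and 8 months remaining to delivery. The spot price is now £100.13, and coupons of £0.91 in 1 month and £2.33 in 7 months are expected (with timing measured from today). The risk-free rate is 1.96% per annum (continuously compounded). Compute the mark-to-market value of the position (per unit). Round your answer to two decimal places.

-£11.08

PV(remaining coupons) I = 0.91·e^(−0.0196·1/12) + 2.33·e^(−0.0196·7/12) = 3.2120
Current forward F = (S − I)·e^(rT) = (100.13 − 3.2120)·e^(0.0196·8/12) = 96.9180 × 1.013152 = 98.1927
Value (long) = (F − K)·e^(−rT) = (98.1927 − 109.42) × 0.987018 = -11.0815
Value = -£11.08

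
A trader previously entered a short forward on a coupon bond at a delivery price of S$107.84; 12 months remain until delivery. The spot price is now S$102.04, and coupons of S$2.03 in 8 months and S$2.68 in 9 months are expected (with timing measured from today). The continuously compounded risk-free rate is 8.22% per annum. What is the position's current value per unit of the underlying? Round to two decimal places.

S$1.73

PV(remaining coupons) I = 2.03·e^(−0.0822·8/12) + 2.68·e^(−0.0822·9/12) = 4.4415
Current forward F = (S − I)·e^(rT) = (102.04 − 4.4415)·e^(0.0822·12/12) = 97.5985 × 1.085673 = 105.9601
Value (long) = (F − K)·e^(−rT) = (105.9601 − 107.84) × 0.921088 = -1.7316
Short position value = −(long value) = S$1.73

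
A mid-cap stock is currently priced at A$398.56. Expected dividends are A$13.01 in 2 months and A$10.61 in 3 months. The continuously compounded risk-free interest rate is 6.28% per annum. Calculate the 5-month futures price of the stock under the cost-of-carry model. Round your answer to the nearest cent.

A$385.19

PV(dividends) I = 13.01·e^(−0.0628·2/12) + 10.61·e^(−0.0628·3/12)
I = 12.8745 + 10.4447 = 23.3192
F = (S − I)·e^(rT) = (398.56 − 23.3192) · e^(0.0628·5/12)
= 375.2408 · e^0.026167 = 375.2408 × 1.026512 = A$385.19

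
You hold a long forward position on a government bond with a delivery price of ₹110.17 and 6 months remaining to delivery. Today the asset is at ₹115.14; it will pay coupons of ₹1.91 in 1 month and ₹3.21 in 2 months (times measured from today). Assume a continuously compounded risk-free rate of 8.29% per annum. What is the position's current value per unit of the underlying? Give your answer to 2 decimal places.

PV(remaining coupons) I = 1.91·e^(−0.0829·1/12) + 3.21·e^(−0.0829·2/12) = 5.0628
Current forward F = (S − I)·e^(rT) = (115.14 − 5.0628)·e^(0.0829·6/12) = 110.0772 × 1.042321 = 114.7358
Value (long) = (F − K)·e^(−rT) = (114.7358 − 110.17) × 0.959397 = 4.3804
Value = ₹4.38

₹4.38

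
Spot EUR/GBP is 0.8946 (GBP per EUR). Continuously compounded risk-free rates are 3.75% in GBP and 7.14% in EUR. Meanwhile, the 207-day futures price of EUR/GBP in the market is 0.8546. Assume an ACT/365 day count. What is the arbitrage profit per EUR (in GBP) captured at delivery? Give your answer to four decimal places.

Fair futures: F* = S·e^(carry·T), with carry = (r_GBP − r_EUR) = 0.0375 − 0.0714 = -0.0339
F* = 0.8946 · e^(-0.0339 × 207/365) = 0.8946 · e^-0.019225 = 0.8946 × 0.980959 = 0.8776
Market 0.8546 < fair 0.8776: forward underpriced → reverse cash-and-carry (short spot, go long the forward).
At maturity, profit = |F_mkt − F*| = |0.8546 − 0.8776| = 0.0230 per EUR (in GBP)

0.0230 per EUR (in GBP)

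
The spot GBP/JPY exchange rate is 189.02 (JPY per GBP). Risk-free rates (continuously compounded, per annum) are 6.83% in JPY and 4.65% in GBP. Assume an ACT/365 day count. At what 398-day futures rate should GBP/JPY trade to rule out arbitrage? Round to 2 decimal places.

193.57

F = S·e^((r_JPY − r_GBP)T) = 189.02 · e^((0.0683 − 0.0465) × 398/365)
= 189.02 · e^0.023771 = 189.02 × 1.024056
F = 193.57 JPY per GBP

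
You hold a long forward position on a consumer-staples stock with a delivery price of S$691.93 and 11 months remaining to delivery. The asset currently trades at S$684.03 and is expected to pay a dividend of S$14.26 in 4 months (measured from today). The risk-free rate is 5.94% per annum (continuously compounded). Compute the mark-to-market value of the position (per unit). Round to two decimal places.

PV(remaining dividends) I = 14.26·e^(−0.0594·4/12) = 13.9804
Current forward F = (S − I)·e^(rT) = (684.03 − 13.9804)·e^(0.0594·11/12) = 670.0496 × 1.055960 = 707.5456
Value (long) = (F − K)·e^(−rT) = (707.5456 − 691.93) × 0.947006 = 14.7881
Value = S$14.79

S$14.79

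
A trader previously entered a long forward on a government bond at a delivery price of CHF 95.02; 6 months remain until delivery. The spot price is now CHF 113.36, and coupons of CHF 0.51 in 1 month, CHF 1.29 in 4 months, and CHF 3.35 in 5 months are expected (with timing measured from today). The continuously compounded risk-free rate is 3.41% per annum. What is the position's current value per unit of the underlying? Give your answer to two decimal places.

CHF 14.86

PV(remaining coupons) I = 0.51·e^(−0.0341·1/12) + 1.29·e^(−0.0341·4/12) + 3.35·e^(−0.0341·5/12) = 5.0867
Current forward F = (S − I)·e^(rT) = (113.36 − 5.0867)·e^(0.0341·6/12) = 108.2733 × 1.017196 = 110.1352
Value (long) = (F − K)·e^(−rT) = (110.1352 − 95.02) × 0.983095 = 14.8597
Value = CHF 14.86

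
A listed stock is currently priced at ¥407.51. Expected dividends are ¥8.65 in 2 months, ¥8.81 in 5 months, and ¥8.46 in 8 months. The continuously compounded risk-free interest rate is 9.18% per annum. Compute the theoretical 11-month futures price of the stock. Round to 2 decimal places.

¥416.14

PV(dividends) I = 8.65·e^(−0.0918·2/12) + 8.81·e^(−0.0918·5/12) + 8.46·e^(−0.0918·8/12)
I = 8.5187 + 8.4794 + 7.9578 = 24.9559
F = (S − I)·e^(rT) = (407.51 − 24.9559) · e^(0.0918·11/12)
= 382.5541 · e^0.084150 = 382.5541 × 1.087792 = ¥416.14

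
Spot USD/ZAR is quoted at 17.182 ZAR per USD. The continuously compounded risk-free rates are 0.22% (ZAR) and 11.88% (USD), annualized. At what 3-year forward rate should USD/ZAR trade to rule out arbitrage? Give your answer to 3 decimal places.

F = S·e^((r_ZAR − r_USD)T) = 17.182 · e^((0.0022 − 0.1188) × 3)
= 17.182 · e^-0.349800 = 17.182 × 0.704829
F = 12.110 ZAR per USD

12.110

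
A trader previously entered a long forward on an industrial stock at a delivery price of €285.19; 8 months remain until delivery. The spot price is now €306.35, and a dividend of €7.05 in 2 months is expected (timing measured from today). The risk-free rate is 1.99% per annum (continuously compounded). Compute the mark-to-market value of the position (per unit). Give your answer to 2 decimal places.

€17.89

PV(remaining dividends) I = 7.05·e^(−0.0199·2/12) = 7.0267
Current forward F = (S − I)·e^(rT) = (306.35 − 7.0267)·e^(0.0199·8/12) = 299.3233 × 1.013355 = 303.3208
Value (long) = (F − K)·e^(−rT) = (303.3208 − 285.19) × 0.986821 = 17.8919
Value = €17.89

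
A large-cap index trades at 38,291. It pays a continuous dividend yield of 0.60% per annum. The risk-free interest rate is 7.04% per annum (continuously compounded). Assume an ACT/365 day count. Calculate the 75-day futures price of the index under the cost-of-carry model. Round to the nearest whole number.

38,801

F = S·e^((r − q)T) = 38291 · e^((0.0704 − 0.0060) × 75/365)
= 38291 · e^0.013233 = 38291 × 1.013321
F = 38,801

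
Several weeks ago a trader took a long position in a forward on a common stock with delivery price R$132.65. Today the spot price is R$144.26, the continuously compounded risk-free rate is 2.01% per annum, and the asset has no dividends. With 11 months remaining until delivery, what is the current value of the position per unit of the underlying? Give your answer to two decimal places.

Current fair forward for the remaining 11 months: F = S·e^(r·T), r = 0.0201
F = 144.26 · e^(0.0201 × 11/12) = 144.26 × 1.018596 = 146.9427
Value of long forward = (F − K)·e^(−rT) = (146.9427 − 132.65) · e^(−0.0201·11/12)
= 14.2927 × 0.981744 = 14.03

R$14.03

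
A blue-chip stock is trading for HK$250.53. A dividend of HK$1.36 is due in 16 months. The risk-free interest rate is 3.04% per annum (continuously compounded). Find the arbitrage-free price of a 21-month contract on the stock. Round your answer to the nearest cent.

HK$262.84

PV(dividends) I = 1.36·e^(−0.0304·16/12)
I = 1.3060
F = (S − I)·e^(rT) = (250.53 − 1.3060) · e^(0.0304·21/12)
= 249.2240 · e^0.053200 = 249.2240 × 1.054641 = HK$262.84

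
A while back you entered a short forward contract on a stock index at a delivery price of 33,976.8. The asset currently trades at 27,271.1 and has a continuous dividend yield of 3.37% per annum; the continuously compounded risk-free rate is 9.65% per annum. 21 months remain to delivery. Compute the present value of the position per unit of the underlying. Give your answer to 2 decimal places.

2988.00

Current fair forward for the remaining 21 months: F = S·e^((r − q)·T), (r − q) = 0.0965 − 0.0337 = 0.0628
F = 27271.1 · e^(0.0628 × 21/12) = 27271.1 × 1.11616645 = 30439.0869
Value of long forward = (F − K)·e^(−rT) = (30439.0869 − 33976.8) · e^(−0.0965·21/12)
= -3537.7131 × 0.84461447 = -2988.00
Short position value = −(long value) = 2988.00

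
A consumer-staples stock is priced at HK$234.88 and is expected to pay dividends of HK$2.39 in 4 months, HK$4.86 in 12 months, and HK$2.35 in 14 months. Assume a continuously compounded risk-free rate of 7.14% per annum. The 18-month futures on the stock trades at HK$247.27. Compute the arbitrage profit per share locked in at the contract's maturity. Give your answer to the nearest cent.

HK$4.12 per share

PV(dividends) I = 2.39·e^(−0.0714·4/12) + 4.86·e^(−0.0714·12/12) + 2.35·e^(−0.0714·14/12) = 9.0211
Fair futures F* = (S − I)·e^(rT) = (234.88 − 9.0211)·e^0.107100 = 225.8589 × 1.113046 = 251.3913
Market HK$247.27 < fair 251.3913: forward underpriced → reverse cash-and-carry (short the stock, invest proceeds at r, pay the dividends, go long the forward).
Profit at T = |F_mkt − F*| = |247.27 − 251.3913| = HK$4.12 per share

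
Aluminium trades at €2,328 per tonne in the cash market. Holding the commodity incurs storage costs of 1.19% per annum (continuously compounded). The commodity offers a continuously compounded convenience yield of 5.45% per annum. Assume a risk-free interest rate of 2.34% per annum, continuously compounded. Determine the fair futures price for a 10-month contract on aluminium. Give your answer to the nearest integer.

Net carry = r + u − y = 0.0234 + 0.0119 − 0.0545 = -0.0192
F = S·e^((r+u−y)T) = 2328 · e^(-0.0192 × 10/12) = 2328 · e^-0.016000
= 2328 × 0.984127 = €2,291 per tonne

€2,291 per tonne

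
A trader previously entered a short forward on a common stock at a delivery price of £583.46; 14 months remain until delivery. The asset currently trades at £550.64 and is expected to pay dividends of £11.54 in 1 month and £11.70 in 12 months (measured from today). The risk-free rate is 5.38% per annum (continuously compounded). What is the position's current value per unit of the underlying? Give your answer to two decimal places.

£19.90

PV(remaining dividends) I = 11.54·e^(−0.0538·1/12) + 11.70·e^(−0.0538·12/12) = 22.5756
Current forward F = (S − I)·e^(rT) = (550.64 − 22.5756)·e^(0.0538·14/12) = 528.0644 × 1.064778 = 562.2714
Value (long) = (F − K)·e^(−rT) = (562.2714 − 583.46) × 0.939163 = -19.8995
Short position value = −(long value) = £19.90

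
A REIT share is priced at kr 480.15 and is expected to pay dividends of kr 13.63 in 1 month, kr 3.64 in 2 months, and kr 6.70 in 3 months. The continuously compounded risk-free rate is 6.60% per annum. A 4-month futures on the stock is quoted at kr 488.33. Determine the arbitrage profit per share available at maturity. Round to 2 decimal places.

PV(dividends) I = 13.63·e^(−0.0660·1/12) + 3.64·e^(−0.0660·2/12) + 6.70·e^(−0.0660·3/12) = 23.7458
Fair futures F* = (S − I)·e^(rT) = (480.15 − 23.7458)·e^0.022000 = 456.4042 × 1.022244 = 466.5565
Market kr 488.33 > fair 466.5565: forward overpriced → cash-and-carry (borrow at r, buy the stock and collect the dividends, short the forward).
Profit at T = |F_mkt − F*| = |488.33 − 466.5565| = kr 21.77 per share

kr 21.77 per share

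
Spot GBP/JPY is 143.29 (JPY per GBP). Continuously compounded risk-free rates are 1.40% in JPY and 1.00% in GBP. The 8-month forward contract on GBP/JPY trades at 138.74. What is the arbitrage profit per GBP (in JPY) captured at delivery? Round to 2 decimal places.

4.93 per GBP (in JPY)

Fair forward: F* = S·e^(carry·T), with carry = (r_JPY − r_GBP) = 0.0140 − 0.0100 = 0.0040
F* = 143.29 · e^(0.0040 × 8/12) = 143.29 · e^0.002667 = 143.29 × 1.002671 = 143.6727
Market 138.74 < fair 143.6727: forward underpriced → reverse cash-and-carry (short spot, go long the forward).
At maturity, profit = |F_mkt − F*| = |138.74 − 143.6727| = 4.93 per GBP (in JPY)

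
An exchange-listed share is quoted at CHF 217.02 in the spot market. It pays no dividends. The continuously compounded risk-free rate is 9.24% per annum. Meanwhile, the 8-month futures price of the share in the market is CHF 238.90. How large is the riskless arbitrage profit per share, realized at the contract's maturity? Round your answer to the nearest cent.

Fair futures: F* = S·e^(carry·T), with carry = r = 0.0924
F* = 217.02 · e^(0.0924 × 8/12) = 217.02 · e^0.061600 = 217.02 × 1.063537 = CHF 230.8088
Market CHF 238.90 > fair CHF 230.8088: forward overpriced → cash-and-carry (buy spot, short the forward).
At maturity, profit = |F_mkt − F*| = |238.90 − 230.8088| = CHF 8.09 per share

CHF 8.09 per share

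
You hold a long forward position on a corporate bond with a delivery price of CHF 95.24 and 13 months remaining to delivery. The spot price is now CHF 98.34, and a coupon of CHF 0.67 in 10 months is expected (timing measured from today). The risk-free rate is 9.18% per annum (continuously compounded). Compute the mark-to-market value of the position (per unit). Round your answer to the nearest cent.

CHF 11.50

PV(remaining coupons) I = 0.67·e^(−0.0918·10/12) = 0.6207
Current forward F = (S − I)·e^(rT) = (98.34 − 0.6207)·e^(0.0918·13/12) = 97.7193 × 1.104563 = 107.9371
Value (long) = (F − K)·e^(−rT) = (107.9371 − 95.24) × 0.905335 = 11.4951
Value = CHF 11.50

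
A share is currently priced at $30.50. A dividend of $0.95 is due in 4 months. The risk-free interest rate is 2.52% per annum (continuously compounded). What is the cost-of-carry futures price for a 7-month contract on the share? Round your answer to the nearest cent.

PV(dividends) I = 0.95·e^(−0.0252·4/12)
I = 0.9421
F = (S − I)·e^(rT) = (30.50 − 0.9421) · e^(0.0252·7/12)
= 29.5579 · e^0.014700 = 29.5579 × 1.014809 = $30.00

$30.00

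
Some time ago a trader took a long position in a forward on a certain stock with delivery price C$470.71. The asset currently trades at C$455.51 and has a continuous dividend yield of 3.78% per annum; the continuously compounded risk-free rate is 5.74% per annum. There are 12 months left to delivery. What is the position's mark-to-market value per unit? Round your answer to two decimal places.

Current fair forward for the remaining 12 months: F = S·e^((r − q)·T), (r − q) = 0.0574 − 0.0378 = 0.0196
F = 455.51 · e^(0.0196 × 12/12) = 455.51 × 1.019793 = 464.5259
Value of long forward = (F − K)·e^(−rT) = (464.5259 − 470.71) · e^(−0.0574·12/12)
= -6.1841 × 0.944216 = -5.84

-C$5.84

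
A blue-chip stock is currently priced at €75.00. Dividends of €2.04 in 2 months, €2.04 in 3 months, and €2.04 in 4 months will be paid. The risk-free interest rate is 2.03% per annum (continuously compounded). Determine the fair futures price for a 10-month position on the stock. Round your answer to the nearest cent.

€70.09

PV(dividends) I = 2.04·e^(−0.0203·2/12) + 2.04·e^(−0.0203·3/12) + 2.04·e^(−0.0203·4/12)
I = 2.0331 + 2.0297 + 2.0262 = 6.0890
F = (S − I)·e^(rT) = (75.00 − 6.0890) · e^(0.0203·10/12)
= 68.9110 · e^0.016917 = 68.9110 × 1.017061 = €70.09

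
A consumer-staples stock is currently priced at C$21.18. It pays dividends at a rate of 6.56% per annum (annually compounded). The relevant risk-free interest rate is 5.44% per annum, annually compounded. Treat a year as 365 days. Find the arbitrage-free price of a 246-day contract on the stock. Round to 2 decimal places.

C$21.03

F = S · (1+r)^T / (1+q)^T
= 21.18 × 1.036347 / 1.043753 = 21.18 × 0.992904
F = C$21.03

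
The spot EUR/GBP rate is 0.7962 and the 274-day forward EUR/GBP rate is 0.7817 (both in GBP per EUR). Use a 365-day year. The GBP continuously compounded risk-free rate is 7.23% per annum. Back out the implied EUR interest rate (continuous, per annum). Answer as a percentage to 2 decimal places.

F = S·e^((r_GBP − r_EUR)T) ⇒ r_EUR = r_GBP − ln(F/S)/T
ln(0.7817/0.7962) = -0.018379; /(274/365) = -0.024483
r_EUR = 0.0723 + 0.024483 = 0.096783
r_EUR = 9.68%

9.68%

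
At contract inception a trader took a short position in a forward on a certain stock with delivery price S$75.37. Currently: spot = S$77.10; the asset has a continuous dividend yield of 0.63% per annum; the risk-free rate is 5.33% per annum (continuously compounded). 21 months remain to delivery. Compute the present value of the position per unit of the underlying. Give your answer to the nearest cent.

Current fair forward for the remaining 21 months: F = S·e^((r − q)·T), (r − q) = 0.0533 − 0.0063 = 0.0470
F = 77.10 · e^(0.0470 × 21/12) = 77.10 × 1.085727 = 83.7096
Value of long forward = (F − K)·e^(−rT) = (83.7096 − 75.37) · e^(−0.0533·21/12)
= 8.3396 × 0.910943 = 7.60
Short position value = −(long value) = -S$7.60

-S$7.60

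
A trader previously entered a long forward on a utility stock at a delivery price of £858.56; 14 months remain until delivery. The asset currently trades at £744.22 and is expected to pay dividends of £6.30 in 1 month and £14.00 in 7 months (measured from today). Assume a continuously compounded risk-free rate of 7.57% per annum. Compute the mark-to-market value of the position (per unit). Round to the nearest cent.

-£61.42

PV(remaining dividends) I = 6.30·e^(−0.0757·1/12) + 14.00·e^(−0.0757·7/12) = 19.6556
Current forward F = (S − I)·e^(rT) = (744.22 − 19.6556)·e^(0.0757·14/12) = 724.5644 × 1.092334 = 791.4663
Value (long) = (F − K)·e^(−rT) = (791.4663 − 858.56) × 0.915471 = -61.4223
Value = -£61.42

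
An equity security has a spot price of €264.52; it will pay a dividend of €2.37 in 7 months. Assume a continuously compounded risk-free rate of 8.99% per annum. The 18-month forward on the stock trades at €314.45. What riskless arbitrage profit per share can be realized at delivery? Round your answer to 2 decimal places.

PV(dividends) I = 2.37·e^(−0.0899·7/12) = 2.2489
Fair forward F* = (S − I)·e^(rT) = (264.52 − 2.2489)·e^0.134850 = 262.2711 × 1.144365 = 300.1339
Market €314.45 > fair 300.1339: forward overpriced → cash-and-carry (borrow at r, buy the stock and collect the dividends, short the forward).
Profit at T = |F_mkt − F*| = |314.45 − 300.1339| = €14.32 per share

€14.32 per share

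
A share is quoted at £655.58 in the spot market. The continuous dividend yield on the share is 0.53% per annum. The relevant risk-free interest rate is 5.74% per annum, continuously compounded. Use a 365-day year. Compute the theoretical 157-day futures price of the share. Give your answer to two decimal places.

F = S·e^((r − q)T) = 655.58 · e^((0.0574 − 0.0053) × 157/365)
= 655.58 · e^0.022410 = 655.58 × 1.022663
F = £670.44

£670.44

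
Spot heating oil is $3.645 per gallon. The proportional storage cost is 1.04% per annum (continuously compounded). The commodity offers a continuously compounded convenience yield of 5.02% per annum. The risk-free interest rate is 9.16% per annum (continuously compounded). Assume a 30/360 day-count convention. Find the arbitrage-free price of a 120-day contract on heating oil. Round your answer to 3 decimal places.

Net carry = r + u − y = 0.0916 + 0.0104 − 0.0502 = 0.0518
F = S·e^((r+u−y)T) = 3.645 · e^(0.0518 × 120/360) = 3.645 · e^0.017267
= 3.645 × 1.017417 = $3.708 per gallon

$3.708 per gallon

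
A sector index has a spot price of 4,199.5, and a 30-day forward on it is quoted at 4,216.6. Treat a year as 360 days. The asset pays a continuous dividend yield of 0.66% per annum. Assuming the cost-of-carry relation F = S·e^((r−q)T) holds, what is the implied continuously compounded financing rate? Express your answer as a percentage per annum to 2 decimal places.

5.54%

From F = S·e^((r−q)T): (r − q) = ln(F/S)/T
ln(4216.6/4199.5) = ln(1.004072) = 0.004064
(r − q) = 0.004064 / (30/360) = 0.048768
r = ln(F/S)/T + q = 0.048768 + 0.0066 = 0.055368
r = 5.54%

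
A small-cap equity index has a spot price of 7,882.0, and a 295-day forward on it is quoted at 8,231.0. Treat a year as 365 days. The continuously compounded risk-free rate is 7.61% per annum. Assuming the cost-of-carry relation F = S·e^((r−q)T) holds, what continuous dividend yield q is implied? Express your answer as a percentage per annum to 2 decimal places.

From F = S·e^((r−q)T): (r − q) = ln(F/S)/T
ln(8231.0/7882.0) = ln(1.044278) = 0.043326
(r − q) = 0.043326 / (295/365) = 0.053607
q = r − ln(F/S)/T = 0.0761 − 0.053607 = 0.022493
q = 2.25%

2.25%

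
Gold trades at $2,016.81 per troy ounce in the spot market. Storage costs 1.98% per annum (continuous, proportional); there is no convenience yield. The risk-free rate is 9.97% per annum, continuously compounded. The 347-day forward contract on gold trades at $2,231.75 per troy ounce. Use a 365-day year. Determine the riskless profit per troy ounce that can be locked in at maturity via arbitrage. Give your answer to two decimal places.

Fair forward: F* = S·e^(carry·T), with carry = (r + u) = 0.0997 + 0.0198 = 0.1195
F* = 2016.81 · e^(0.1195 × 347/365) = 2016.81 · e^0.11360685 = 2016.81 × 1.12031159 = $2259.4556
Market $2231.75 < fair $2259.4556: forward underpriced → reverse cash-and-carry (short spot, go long the forward).
At maturity, profit = |F_mkt − F*| = |2231.75 − 2259.4556| = $27.71 per troy ounce

$27.71 per troy ounce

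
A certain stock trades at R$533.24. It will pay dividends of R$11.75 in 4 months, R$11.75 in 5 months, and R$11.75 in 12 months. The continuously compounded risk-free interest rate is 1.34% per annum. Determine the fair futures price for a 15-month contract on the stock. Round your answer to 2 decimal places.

PV(dividends) I = 11.75·e^(−0.0134·4/12) + 11.75·e^(−0.0134·5/12) + 11.75·e^(−0.0134·12/12)
I = 11.6976 + 11.6846 + 11.5936 = 34.9758
F = (S − I)·e^(rT) = (533.24 − 34.9758) · e^(0.0134·15/12)
= 498.2642 · e^0.016750 = 498.2642 × 1.016891 = R$506.68

R$506.68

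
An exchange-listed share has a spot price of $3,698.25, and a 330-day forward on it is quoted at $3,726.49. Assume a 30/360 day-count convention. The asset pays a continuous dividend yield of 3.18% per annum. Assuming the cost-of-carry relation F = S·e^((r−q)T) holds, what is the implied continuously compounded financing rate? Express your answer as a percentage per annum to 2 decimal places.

From F = S·e^((r−q)T): (r − q) = ln(F/S)/T
ln(3726.49/3698.25) = ln(1.007636) = 0.007607
(r − q) = 0.007607 / (330/360) = 0.008299
r = ln(F/S)/T + q = 0.008299 + 0.0318 = 0.040099
r = 4.01%

4.01%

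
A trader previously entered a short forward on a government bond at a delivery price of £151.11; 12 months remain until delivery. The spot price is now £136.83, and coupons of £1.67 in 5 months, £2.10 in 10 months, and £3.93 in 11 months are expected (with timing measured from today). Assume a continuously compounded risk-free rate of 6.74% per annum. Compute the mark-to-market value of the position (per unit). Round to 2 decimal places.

PV(remaining coupons) I = 1.67·e^(−0.0674·5/12) + 2.10·e^(−0.0674·10/12) + 3.93·e^(−0.0674·11/12) = 7.3036
Current forward F = (S − I)·e^(rT) = (136.83 − 7.3036)·e^(0.0674·12/12) = 129.5264 × 1.069723 = 138.5574
Value (long) = (F − K)·e^(−rT) = (138.5574 − 151.11) × 0.934821 = -11.7344
Short position value = −(long value) = £11.73

£11.73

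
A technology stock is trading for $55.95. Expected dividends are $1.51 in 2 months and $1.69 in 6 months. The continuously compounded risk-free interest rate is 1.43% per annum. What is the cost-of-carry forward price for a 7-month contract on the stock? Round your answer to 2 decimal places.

PV(dividends) I = 1.51·e^(−0.0143·2/12) + 1.69·e^(−0.0143·6/12)
I = 1.5064 + 1.6780 = 3.1844
F = (S − I)·e^(rT) = (55.95 − 3.1844) · e^(0.0143·7/12)
= 52.7656 · e^0.008342 = 52.7656 × 1.008377 = $53.21

$53.21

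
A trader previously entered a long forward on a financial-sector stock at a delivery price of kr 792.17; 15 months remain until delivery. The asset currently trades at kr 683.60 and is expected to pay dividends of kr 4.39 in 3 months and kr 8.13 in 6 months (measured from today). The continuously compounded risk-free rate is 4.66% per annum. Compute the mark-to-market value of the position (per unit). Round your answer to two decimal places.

-kr 76.03

PV(remaining dividends) I = 4.39·e^(−0.0466·3/12) + 8.13·e^(−0.0466·6/12) = 12.2819
Current forward F = (S − I)·e^(rT) = (683.60 − 12.2819)·e^(0.0466·15/12) = 671.3181 × 1.059980 = 711.5838
Value (long) = (F − K)·e^(−rT) = (711.5838 − 792.17) × 0.943414 = -76.0261
Value = -kr 76.03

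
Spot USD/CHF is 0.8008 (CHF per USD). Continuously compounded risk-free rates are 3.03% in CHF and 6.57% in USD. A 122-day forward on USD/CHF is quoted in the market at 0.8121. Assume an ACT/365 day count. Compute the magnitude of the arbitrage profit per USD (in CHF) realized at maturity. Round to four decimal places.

Fair forward: F* = S·e^(carry·T), with carry = (r_CHF − r_USD) = 0.0303 − 0.0657 = -0.0354
F* = 0.8008 · e^(-0.0354 × 122/365) = 0.8008 · e^-0.011832 = 0.8008 × 0.988238 = 0.7914
Market 0.8121 > fair 0.7914: forward overpriced → cash-and-carry (buy spot, short the forward).
At maturity, profit = |F_mkt − F*| = |0.8121 − 0.7914| = 0.0207 per USD (in CHF)

0.0207 per USD (in CHF)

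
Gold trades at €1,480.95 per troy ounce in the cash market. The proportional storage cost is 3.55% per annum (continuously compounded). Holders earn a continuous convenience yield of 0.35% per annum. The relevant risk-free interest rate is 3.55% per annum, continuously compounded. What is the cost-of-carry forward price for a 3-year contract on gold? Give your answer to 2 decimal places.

Net carry = r + u − y = 0.0355 + 0.0355 − 0.0035 = 0.0675
F = S·e^((r+u−y)T) = 1480.95 · e^(0.0675 × 3) = 1480.95 · e^0.20250000
= 1480.95 × 1.22446009 = €1,813.36 per troy ounce

€1,813.36 per troy ounce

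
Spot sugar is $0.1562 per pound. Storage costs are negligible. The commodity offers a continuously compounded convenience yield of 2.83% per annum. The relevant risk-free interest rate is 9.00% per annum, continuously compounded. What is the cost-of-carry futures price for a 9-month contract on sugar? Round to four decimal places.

Net carry = r + u − y = 0.0900 + 0.0000 − 0.0283 = 0.0617
F = S·e^((r+u−y)T) = 0.1562 · e^(0.0617 × 9/12) = 0.1562 · e^0.046275
= 0.1562 × 1.047362 = $0.1636 per pound

$0.1636 per pound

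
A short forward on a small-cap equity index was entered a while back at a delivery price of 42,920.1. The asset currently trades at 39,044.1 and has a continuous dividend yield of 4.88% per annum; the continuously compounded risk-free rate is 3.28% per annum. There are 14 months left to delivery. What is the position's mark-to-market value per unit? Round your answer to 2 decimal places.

4425.43

Current fair forward for the remaining 14 months: F = S·e^((r − q)·T), (r − q) = 0.0328 − 0.0488 = -0.0160
F = 39044.1 · e^(-0.0160 × 14/12) = 39044.1 × 0.98150648 = 38322.0372
Value of long forward = (F − K)·e^(−rT) = (38322.0372 − 42920.1) · e^(−0.0328·14/12)
= -4598.0628 × 0.96245625 = -4425.43
Short position value = −(long value) = 4425.43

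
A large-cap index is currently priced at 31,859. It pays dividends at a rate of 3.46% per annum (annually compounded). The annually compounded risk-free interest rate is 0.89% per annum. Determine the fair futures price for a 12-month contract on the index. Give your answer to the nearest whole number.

F = S · (1+r)^T / (1+q)^T
= 31859 × 1.008900 / 1.034600 = 31859 × 0.975159
F = 31,068

31,068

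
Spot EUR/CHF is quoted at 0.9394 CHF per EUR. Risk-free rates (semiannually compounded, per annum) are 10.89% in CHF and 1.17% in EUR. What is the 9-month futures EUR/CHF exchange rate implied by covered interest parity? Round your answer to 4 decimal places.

By covered interest parity, F = S · (1+r_CHF/2)^(2T) / (1+r_EUR/2)^(2T)
= 0.9394 × 1.082777 / 1.008788 = 0.9394 × 1.073344
F = 1.0083 CHF per EUR

1.0083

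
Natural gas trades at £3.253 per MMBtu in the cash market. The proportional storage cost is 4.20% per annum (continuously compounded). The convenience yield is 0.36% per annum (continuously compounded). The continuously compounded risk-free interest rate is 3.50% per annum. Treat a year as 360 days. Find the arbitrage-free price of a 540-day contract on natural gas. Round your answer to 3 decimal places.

Net carry = r + u − y = 0.0350 + 0.0420 − 0.0036 = 0.0734
F = S·e^((r+u−y)T) = 3.253 · e^(0.0734 × 540/360) = 3.253 · e^0.110100
= 3.253 × 1.116390 = £3.632 per MMBtu

£3.632 per MMBtu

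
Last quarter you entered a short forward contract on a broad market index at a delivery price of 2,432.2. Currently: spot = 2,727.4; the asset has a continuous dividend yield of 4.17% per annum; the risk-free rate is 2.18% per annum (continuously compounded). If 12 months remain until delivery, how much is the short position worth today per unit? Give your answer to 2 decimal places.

Current fair forward for the remaining 12 months: F = S·e^((r − q)·T), (r − q) = 0.0218 − 0.0417 = -0.0199
F = 2727.4 · e^(-0.0199 × 12/12) = 2727.4 × 0.98029670 = 2673.6612
Value of long forward = (F − K)·e^(−rT) = (2673.6612 − 2432.2) · e^(−0.0218·12/12)
= 241.4612 × 0.97843590 = 236.25
Short position value = −(long value) = -236.25

-236.25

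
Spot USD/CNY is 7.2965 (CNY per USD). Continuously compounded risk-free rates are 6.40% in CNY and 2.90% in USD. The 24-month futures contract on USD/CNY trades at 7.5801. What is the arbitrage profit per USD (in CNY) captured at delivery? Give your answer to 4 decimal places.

0.2455 per USD (in CNY)

Fair futures: F* = S·e^(carry·T), with carry = (r_CNY − r_USD) = 0.0640 − 0.0290 = 0.0350
F* = 7.2965 · e^(0.0350 × 24/12) = 7.2965 · e^0.070000 = 7.2965 × 1.072508 = 7.8256
Market 7.5801 < fair 7.8256: forward underpriced → reverse cash-and-carry (short spot, go long the forward).
At maturity, profit = |F_mkt − F*| = |7.5801 − 7.8256| = 0.2455 per USD (in CNY)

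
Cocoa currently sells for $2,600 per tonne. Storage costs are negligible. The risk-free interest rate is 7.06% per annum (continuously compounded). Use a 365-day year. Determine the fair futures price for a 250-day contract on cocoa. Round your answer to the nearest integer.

$2,729 per tonne

F = S·e^(rT) = 2600 · e^(0.0706 × 250/365) = 2600 · e^0.048356
= 2600 × 1.049544 = $2,729 per tonne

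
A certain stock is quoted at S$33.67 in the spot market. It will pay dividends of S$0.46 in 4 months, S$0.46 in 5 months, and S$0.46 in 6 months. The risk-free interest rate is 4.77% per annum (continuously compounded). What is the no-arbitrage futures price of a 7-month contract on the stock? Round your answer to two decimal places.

S$33.23

PV(dividends) I = 0.46·e^(−0.0477·4/12) + 0.46·e^(−0.0477·5/12) + 0.46·e^(−0.0477·6/12)
I = 0.4527 + 0.4509 + 0.4492 = 1.3528
F = (S − I)·e^(rT) = (33.67 − 1.3528) · e^(0.0477·7/12)
= 32.3172 · e^0.027825 = 32.3172 × 1.028216 = S$33.23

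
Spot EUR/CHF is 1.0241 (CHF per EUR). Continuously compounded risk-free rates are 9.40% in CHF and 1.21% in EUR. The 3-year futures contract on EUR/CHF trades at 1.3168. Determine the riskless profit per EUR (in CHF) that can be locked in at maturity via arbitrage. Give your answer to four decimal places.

Fair futures: F* = S·e^(carry·T), with carry = (r_CHF − r_EUR) = 0.0940 − 0.0121 = 0.0819
F* = 1.0241 · e^(0.0819 × 3) = 1.0241 · e^0.245700 = 1.0241 × 1.278516 = 1.3093
Market 1.3168 > fair 1.3093: forward overpriced → cash-and-carry (buy spot, short the forward).
At maturity, profit = |F_mkt − F*| = |1.3168 − 1.3093| = 0.0075 per EUR (in CHF)

0.0075 per EUR (in CHF)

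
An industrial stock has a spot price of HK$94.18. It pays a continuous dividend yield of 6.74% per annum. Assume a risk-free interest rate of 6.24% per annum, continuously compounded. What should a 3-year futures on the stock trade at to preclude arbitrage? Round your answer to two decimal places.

F = S·e^((r − q)T) = 94.18 · e^((0.0624 − 0.0674) × 3)
= 94.18 · e^-0.015000 = 94.18 × 0.985112
F = HK$92.78

HK$92.78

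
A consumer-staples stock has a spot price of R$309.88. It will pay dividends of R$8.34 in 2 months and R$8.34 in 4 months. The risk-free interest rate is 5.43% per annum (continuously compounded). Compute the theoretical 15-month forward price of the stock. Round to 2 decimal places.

R$314.03

PV(dividends) I = 8.34·e^(−0.0543·2/12) + 8.34·e^(−0.0543·4/12)
I = 8.2649 + 8.1904 = 16.4553
F = (S − I)·e^(rT) = (309.88 − 16.4553) · e^(0.0543·15/12)
= 293.4247 · e^0.067875 = 293.4247 × 1.070232 = R$314.03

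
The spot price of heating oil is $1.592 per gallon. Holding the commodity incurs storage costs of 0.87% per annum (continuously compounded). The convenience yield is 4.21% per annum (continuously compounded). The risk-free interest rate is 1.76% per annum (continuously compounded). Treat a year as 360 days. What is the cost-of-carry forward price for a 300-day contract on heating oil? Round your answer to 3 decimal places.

$1.571 per gallon

Net carry = r + u − y = 0.0176 + 0.0087 − 0.0421 = -0.0158
F = S·e^((r+u−y)T) = 1.592 · e^(-0.0158 × 300/360) = 1.592 · e^-0.013167
= 1.592 × 0.986919 = $1.571 per gallon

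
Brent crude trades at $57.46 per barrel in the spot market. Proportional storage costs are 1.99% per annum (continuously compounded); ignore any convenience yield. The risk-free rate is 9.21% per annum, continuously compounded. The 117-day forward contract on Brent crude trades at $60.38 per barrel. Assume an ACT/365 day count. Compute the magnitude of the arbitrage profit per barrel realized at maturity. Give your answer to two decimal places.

Fair forward: F* = S·e^(carry·T), with carry = (r + u) = 0.0921 + 0.0199 = 0.1120
F* = 57.46 · e^(0.1120 × 117/365) = 57.46 · e^0.035901 = 57.46 × 1.036553 = $59.5603
Market $60.38 > fair $59.5603: forward overpriced → cash-and-carry (buy spot, short the forward).
At maturity, profit = |F_mkt − F*| = |60.38 − 59.5603| = $0.82 per barrel

$0.82 per barrel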